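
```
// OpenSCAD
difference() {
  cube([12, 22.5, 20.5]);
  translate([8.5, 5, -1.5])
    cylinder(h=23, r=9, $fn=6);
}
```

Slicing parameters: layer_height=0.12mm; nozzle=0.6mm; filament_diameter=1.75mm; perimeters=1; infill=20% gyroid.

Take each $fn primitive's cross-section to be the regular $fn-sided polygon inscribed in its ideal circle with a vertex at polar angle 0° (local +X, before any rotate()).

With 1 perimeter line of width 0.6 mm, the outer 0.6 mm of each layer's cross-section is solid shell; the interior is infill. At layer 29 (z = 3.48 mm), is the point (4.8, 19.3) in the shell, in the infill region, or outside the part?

infill

At z = 3.48 mm: the cube is present — its section is the full 12×22.5 rectangle; the r=9 cylinder at (8.5, 5) contributes a regular 6-gon of circumradius 9; After the difference (first − rest): starting from the 12×22.5 cube, the r=9 cylinder at (8.5, 5) partially overlaps it — only the 134.74 mm² overlap (of its 210.44 mm²) is removed, clipping the outline — 2 connected regions. Overall, the cross-section has 2 separate islands. The nearest boundary edge runs (0.00, 22.50)→(12.00, 22.50); distance from the point to it = 3.20 mm. (Shell/infill is judged within the island containing the point — the largest one.) The point is inside the cross-section and 3.20 mm from the nearest boundary — more than the 0.6 mm shell width (1 × 0.6), so it's in the infill interior.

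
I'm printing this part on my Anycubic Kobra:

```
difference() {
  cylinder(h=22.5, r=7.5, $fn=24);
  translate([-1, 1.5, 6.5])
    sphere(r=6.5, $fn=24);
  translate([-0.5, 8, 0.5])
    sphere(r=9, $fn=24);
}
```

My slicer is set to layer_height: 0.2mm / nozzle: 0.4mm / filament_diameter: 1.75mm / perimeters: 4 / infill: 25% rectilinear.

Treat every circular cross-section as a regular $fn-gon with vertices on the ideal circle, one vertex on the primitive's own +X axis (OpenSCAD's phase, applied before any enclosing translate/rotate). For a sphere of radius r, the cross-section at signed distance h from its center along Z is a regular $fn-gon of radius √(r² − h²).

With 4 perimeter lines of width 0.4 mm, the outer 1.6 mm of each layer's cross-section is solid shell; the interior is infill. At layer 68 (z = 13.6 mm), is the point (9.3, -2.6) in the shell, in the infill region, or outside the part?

outside

At z = 13.6 mm: the cylinder: section is a regular 24-gon, circumradius r=7.5; the sphere at (-1, 1.5) does not reach this height (|z−center|=7.100 > r=6.5); the sphere at (-0.5, 8) does not reach this height (|z−center|=13.100 > r=9); Subtracting the remaining from the first: none of the subtracted shapes is present at this height, so the r=7.5 cylinder is unchanged — 1 connected region. Overall, the cross-section is a single solid region. The nearest boundary edge runs (6.50, -3.75)→(7.24, -1.94); distance from the point to it = 2.16 mm. The point is not inside any of the regions above, so it lies outside the cross-section (2.16 mm from the nearest boundary).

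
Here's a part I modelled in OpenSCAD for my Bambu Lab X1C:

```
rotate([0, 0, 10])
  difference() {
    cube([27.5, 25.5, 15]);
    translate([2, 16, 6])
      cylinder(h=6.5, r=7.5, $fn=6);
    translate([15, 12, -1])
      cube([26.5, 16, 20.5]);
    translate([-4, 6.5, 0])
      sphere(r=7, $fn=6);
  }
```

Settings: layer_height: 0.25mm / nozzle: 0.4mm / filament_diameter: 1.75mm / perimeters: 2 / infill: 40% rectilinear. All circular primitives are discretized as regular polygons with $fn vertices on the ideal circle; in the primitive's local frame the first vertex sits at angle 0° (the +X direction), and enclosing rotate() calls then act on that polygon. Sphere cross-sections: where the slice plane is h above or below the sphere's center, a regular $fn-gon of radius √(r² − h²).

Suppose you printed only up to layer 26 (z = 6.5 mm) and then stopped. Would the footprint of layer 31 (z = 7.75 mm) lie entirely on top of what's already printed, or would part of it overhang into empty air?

Compare the two slices. At z = 6.5: the cube (footprint 27.5×25.5) is included at this height (area 701.25 mm²); the r=7.5 cylinder at (2, 16) contributes a regular 6-gon of circumradius 7.5 (area = (6/2)·7.500²·sin(360°/6) = 146.14 mm²); the cube at (15, 12) is present — its section is the full 26.5×16 rectangle (area 424.00 mm²); the r=7 sphere at (-4, 6.5) slices to a regular 6-gon of circumradius 2.598 (√(r²−h²) with h=6.5 from center) (area = (6/2)·2.598²·sin(360°/6) = 17.54 mm²); After the difference (first − rest): starting from the 27.5×25.5 cube (701.25 mm²), the r=7.5 cylinder at (2, 16) partially overlaps it — only the 99.05 mm² overlap (of its 146.14 mm²) is removed, clipping the outline; the 26.5×16 cube at (15, 12) partially overlaps it — only the 168.75 mm² overlap (of its 424.00 mm²) is removed, clipping the outline; the r=7 sphere at (-4, 6.5) misses the remaining region (no effect) — area = 433.45 mm²; (whole slice rotated 10° about Z — lengths, areas and connectivity unchanged). At z = 7.75: the cube (footprint 27.5×25.5) is included at this height (area 701.25 mm²); the r=7.5 cylinder at (2, 16) gives a regular 6-gon of circumradius 7.5 (constant along its height) (area = (6/2)·7.500²·sin(360°/6) = 146.14 mm²); the cube at (15, 12) (footprint 26.5×16) is included at this height (area 424.00 mm²); the sphere at (-4, 6.5) is absent (|z−center|=7.750 > r=7); After the difference (first − rest): starting from the 27.5×25.5 cube (701.25 mm²), the r=7.5 cylinder at (2, 16) partially overlaps it — only the 99.05 mm² overlap (of its 146.14 mm²) is removed, clipping the outline; the 26.5×16 cube at (15, 12) partially overlaps it — only the 168.75 mm² overlap (of its 424.00 mm²) is removed, clipping the outline — area = 433.45 mm²; (rotated 10° about Z; rotation is an isometry so areas/perimeters/island counts are preserved). Checking containment: the cross-section at z = 7.75 is a subset of the cross-section at z = 6.5.

entirely on top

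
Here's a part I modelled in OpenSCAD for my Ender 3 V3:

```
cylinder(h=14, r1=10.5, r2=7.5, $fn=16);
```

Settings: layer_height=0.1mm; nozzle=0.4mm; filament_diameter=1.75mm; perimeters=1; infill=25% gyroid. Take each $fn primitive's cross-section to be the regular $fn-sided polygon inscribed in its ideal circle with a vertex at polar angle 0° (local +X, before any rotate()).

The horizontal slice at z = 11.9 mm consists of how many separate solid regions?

1

At z = 11.9 mm: the cone: at t=0.850 of its height the radius interpolates to r₁+(r₂−r₁)t = 7.950, giving a regular 16-gon of that circumradius. The result has 1 disconnected region.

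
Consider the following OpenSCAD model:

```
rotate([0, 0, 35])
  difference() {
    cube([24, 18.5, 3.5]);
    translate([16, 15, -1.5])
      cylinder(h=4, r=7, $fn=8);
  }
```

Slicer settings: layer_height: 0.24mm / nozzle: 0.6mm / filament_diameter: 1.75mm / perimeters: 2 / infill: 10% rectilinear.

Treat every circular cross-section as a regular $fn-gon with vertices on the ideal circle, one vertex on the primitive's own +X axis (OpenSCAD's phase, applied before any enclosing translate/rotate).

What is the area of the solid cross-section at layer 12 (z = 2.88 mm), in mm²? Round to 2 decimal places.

At z = 2.88 mm: the 24×18.5 cube contributes its full rectangle (area 444.00 mm²); the cylinder at (16, 15) is absent (z outside [-1.5, 2.5]); After the difference (first − rest): none of the subtracted shapes is present at this height, so the 24×18.5 cube is unchanged — area = 444.00 mm²; (rotated 35° about Z; rotation is an isometry so areas/perimeters/island counts are preserved). Overall, the cross-section is a single solid region. Net area = 444.00 mm².

444.00 mm²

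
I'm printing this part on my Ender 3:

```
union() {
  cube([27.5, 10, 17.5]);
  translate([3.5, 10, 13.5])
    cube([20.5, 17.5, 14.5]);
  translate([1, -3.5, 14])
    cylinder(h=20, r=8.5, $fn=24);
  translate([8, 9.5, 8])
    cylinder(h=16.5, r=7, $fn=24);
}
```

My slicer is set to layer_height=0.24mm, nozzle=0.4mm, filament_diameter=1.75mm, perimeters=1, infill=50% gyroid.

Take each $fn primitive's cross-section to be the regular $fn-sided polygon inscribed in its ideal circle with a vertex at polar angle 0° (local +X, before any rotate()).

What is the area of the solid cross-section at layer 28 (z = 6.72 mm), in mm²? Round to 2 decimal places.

At z = 6.72 mm: the 27.5×10 cube contributes its full rectangle (area 275.00 mm²); the cube at (3.5, 10) does not reach this height (z outside [13.5, 28]); the cylinder at (1, -3.5) is not intersected at this z (z outside [14, 34]); the cylinder at (8, 9.5) is absent (z outside [8, 24.5]); Combining (union): only the 27.5×10 cube is present, so the union is just that shape — area = 275.00 mm². Overall, the cross-section is a single solid region. Net area = 275.00 mm².

275.00 mm²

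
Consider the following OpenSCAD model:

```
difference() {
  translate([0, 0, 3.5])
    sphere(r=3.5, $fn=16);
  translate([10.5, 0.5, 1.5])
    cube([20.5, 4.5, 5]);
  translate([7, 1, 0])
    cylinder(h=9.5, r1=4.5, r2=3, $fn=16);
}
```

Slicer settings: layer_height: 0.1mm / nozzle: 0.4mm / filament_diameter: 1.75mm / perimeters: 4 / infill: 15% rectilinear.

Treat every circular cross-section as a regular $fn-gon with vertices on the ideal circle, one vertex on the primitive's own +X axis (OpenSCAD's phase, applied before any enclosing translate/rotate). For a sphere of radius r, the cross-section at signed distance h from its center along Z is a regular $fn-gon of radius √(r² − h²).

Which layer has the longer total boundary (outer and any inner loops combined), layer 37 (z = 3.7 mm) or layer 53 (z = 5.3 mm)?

layer 37 (z = 3.7 mm)

Layer 37 (z = 3.7): the r=3.5 sphere contributes a regular 16-gon of circumradius √(3.5²−0.2²) = 3.494 (perimeter = 2·16·3.494·sin(180°/16) = 21.81 mm); the cube at (10.5, 0.5) (footprint 20.5×4.5) is included at this height (perimeter 50.00 mm); the cone at (7, 1): at t=0.389 of its height the radius interpolates to r₁+(r₂−r₁)t = 3.916, giving a regular 16-gon of that circumradius (perimeter = 2·16·3.916·sin(180°/16) = 24.45 mm); After the difference (first − rest): starting from the r=3.5 sphere, the 20.5×4.5 cube at (10.5, 0.5) misses the remaining region (no effect); the cone at (7, 1) partially overlaps it — only the 0.32 mm² overlap (of its 46.94 mm²) is removed, clipping the outline — boundary = 21.80 mm. So its perimeter = 21.80 mm. Layer 53 (z = 5.3): the r=3.5 sphere slices to a regular 16-gon of circumradius 3.002 (√(r²−h²) with h=1.8 from center) (perimeter = 2·16·3.002·sin(180°/16) = 18.74 mm); the cube at (10.5, 0.5) (footprint 20.5×4.5) is included at this height (perimeter 50.00 mm); the cone at (7, 1) contributes a regular 16-gon of circumradius 3.663 (interpolated between r1=4.5 and r2=3 at t=0.558) (perimeter = 2·16·3.663·sin(180°/16) = 22.87 mm); Subtracting the remaining from the first: starting from the r=3.5 sphere, the 20.5×4.5 cube at (10.5, 0.5) misses the remaining region (no effect); the cone at (7, 1) misses the remaining region (no effect) — boundary = 18.74 mm. So its perimeter = 18.74 mm. Layer 37 is larger (21.80 vs 18.74 mm).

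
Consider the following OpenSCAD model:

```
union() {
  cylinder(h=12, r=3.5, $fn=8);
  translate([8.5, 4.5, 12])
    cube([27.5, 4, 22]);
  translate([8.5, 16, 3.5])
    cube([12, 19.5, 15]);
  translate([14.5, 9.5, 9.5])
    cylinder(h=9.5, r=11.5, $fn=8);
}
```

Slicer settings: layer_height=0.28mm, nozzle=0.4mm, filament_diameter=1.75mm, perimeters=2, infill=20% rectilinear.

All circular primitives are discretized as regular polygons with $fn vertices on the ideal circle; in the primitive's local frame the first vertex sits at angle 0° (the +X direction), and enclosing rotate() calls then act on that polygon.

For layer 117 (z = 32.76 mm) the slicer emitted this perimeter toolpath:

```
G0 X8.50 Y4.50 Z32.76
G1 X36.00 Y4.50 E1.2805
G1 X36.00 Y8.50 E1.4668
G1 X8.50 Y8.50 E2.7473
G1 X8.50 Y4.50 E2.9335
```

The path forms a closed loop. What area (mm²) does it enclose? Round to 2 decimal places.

110.00 mm²

Apply the shoelace formula to the sequence of (X, Y) vertices; enclosed area = 110.00 mm².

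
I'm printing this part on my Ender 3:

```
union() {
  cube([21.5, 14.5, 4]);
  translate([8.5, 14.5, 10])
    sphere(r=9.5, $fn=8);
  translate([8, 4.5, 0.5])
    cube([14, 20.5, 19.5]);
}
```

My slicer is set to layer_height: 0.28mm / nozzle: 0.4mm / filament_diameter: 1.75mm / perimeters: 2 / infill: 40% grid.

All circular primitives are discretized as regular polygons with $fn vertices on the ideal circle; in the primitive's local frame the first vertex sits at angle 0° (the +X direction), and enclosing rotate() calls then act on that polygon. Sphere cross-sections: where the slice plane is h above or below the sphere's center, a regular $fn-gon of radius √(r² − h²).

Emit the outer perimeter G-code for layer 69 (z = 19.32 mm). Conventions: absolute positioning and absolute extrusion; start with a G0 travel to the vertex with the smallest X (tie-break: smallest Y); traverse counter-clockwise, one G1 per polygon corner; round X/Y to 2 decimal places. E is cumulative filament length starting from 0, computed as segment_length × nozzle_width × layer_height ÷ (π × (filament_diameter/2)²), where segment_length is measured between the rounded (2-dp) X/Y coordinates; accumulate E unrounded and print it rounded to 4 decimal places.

G0 X6.66 Y14.50 Z19.32
G1 X7.20 Y13.20 E0.0655
G1 X8.00 Y12.87 E0.1058
G1 X8.00 Y4.50 E0.4956
G1 X22.00 Y4.50 E1.1475
G1 X22.00 Y25.00 E2.1021
G1 X8.00 Y25.00 E2.7539
G1 X8.00 Y16.13 E3.1670
G1 X7.20 Y15.80 E3.2073
G1 X6.66 Y14.50 E3.2728

At z = 19.32 mm: the cube is absent (z outside [0, 4]); the sphere at (8.5, 14.5): section is a regular 8-gon, circumradius = √(r²−h²) = √(9.5²−9.32²) = 1.841; the cube at (8, 4.5) is present — its section is the full 14×20.5 rectangle; Combining (union): the regions partially overlap (shared area 6.53 mm²), so overlapping operands fuse into one piece — 1 connected region. The outline is a single polygon with 9 vertices. Extrusion per mm of travel: 0.4 × 0.28 / (π × 0.875²) = 0.046564. Accumulating E over each segment gives final E = 3.2728.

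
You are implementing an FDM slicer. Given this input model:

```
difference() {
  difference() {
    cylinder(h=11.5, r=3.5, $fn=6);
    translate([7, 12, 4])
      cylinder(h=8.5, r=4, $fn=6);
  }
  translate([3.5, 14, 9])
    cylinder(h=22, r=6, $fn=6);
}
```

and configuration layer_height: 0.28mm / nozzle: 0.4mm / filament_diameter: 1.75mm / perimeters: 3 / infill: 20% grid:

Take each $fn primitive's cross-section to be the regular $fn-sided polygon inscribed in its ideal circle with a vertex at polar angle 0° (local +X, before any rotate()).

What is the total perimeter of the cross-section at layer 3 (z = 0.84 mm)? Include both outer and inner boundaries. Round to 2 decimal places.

At z = 0.84 mm: the r=3.5 cylinder gives a regular 6-gon of circumradius 3.5 (constant along its height) (perimeter = 2·6·3.500·sin(180°/6) = 21.00 mm); the cylinder at (7, 12) does not reach this height (z outside [4, 12.5]); Taking the first minus the rest: none of the subtracted shapes is present at this height, so the r=3.5 cylinder is unchanged — boundary = 21.00 mm; the cylinder at (3.5, 14) is not intersected at this z (z outside [9, 31]); After the difference (first − rest): none of the subtracted shapes is present at this height, so that combined region is unchanged — boundary = 21.00 mm. Overall, the cross-section is a single solid region. Total boundary length (outer) = 21.00 mm.

21.00 mm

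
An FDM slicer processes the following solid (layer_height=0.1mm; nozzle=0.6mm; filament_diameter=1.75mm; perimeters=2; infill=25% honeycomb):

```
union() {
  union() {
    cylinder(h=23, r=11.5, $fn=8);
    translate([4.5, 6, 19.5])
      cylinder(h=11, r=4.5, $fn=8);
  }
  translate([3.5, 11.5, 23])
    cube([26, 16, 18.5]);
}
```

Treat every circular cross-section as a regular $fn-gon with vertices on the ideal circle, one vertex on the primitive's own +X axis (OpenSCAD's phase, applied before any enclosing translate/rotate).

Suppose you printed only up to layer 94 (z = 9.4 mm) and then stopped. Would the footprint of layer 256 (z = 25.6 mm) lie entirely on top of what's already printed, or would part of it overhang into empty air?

part overhangs

Compare the two slices. At z = 9.4: the r=11.5 cylinder contributes a regular 8-gon of circumradius 11.5 (area = (8/2)·11.500²·sin(360°/8) = 374.06 mm²); the cylinder at (4.5, 6) is absent (z outside [19.5, 30.5]); Taking the union: only the r=11.5 cylinder is present, so the union is just that shape — area = 374.06 mm²; the cube at (3.5, 11.5) does not reach this height (z outside [23, 41.5]); Combining (union): only the result so far is present, so the union is just that shape — area = 374.06 mm². At z = 25.6: the cylinder is not intersected at this z (z outside [0, 23]); the r=4.5 cylinder at (4.5, 6) contributes a regular 8-gon of circumradius 4.5 (area = (8/2)·4.500²·sin(360°/8) = 57.28 mm²); Taking the union: only the r=4.5 cylinder at (4.5, 6) is present, so the union is just that shape — area = 57.28 mm²; the cube at (3.5, 11.5) (footprint 26×16) is included at this height (area 416.00 mm²); Combining (union): the 2 present regions are separate (no shared area or edge), so areas and boundary lengths simply add and each stays a separate island — area = 473.28 mm². Checking containment: at z = 25.6 the cross-section extends beyond the z = 9.4 cross-section by about 419.39 mm².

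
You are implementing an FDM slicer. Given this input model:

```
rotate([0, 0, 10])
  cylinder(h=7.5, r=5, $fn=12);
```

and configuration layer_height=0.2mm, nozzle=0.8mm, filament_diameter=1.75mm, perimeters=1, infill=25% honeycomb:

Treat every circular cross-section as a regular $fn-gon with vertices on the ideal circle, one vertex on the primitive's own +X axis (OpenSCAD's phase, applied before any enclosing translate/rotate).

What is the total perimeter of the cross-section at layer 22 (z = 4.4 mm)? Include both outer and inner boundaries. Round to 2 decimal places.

At z = 4.4 mm: the r=5 cylinder gives a regular 12-gon of circumradius 5 (constant along its height) (perimeter = 2·12·5.000·sin(180°/12) = 31.06 mm); (rotated 10° about Z; rotation is an isometry so areas/perimeters/island counts are preserved). Overall, the cross-section is a single solid region. Total boundary length (outer) = 31.06 mm.

31.06 mm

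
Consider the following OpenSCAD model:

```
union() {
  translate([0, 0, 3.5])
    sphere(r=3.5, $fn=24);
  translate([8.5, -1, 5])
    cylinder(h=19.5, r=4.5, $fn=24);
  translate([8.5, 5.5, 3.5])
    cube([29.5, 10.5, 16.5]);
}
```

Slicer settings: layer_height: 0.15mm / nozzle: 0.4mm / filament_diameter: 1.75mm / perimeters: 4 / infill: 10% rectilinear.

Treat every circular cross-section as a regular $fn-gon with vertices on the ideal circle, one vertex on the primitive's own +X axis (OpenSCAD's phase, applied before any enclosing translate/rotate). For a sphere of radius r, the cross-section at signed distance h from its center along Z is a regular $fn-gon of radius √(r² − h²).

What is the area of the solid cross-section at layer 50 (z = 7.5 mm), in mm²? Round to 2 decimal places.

At z = 7.5 mm: the sphere is not intersected at this z (|z−center|=4.000 > r=3.5); the cylinder at (8.5, -1): section is a regular 24-gon, circumradius r=4.5 (area = (24/2)·4.500²·sin(360°/24) = 62.89 mm²); the cube at (8.5, 5.5) is present — its section is the full 29.5×10.5 rectangle (area 309.75 mm²); Merging all regions: the 2 present regions are separate (no shared area or edge), so areas and boundary lengths simply add and each stays a separate island — area = 372.64 mm². Overall, the cross-section has 2 separate islands. Net area = 372.64 mm².

372.64 mm²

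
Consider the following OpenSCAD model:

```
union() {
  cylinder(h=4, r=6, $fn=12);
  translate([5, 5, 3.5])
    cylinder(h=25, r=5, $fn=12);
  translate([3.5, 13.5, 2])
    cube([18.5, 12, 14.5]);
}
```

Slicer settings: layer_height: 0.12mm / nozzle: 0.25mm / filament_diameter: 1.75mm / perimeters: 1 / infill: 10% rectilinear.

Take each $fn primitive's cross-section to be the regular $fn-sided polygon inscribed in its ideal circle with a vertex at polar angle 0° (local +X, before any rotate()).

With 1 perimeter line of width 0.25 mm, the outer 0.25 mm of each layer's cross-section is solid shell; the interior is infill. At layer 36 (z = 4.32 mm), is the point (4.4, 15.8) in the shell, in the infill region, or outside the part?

At z = 4.32 mm: the cylinder is absent (z outside [0, 4]); the r=5 cylinder at (5, 5) gives a regular 12-gon of circumradius 5 (constant along its height); the cube at (3.5, 13.5) (footprint 18.5×12) is included at this height; Merging all regions: the 2 present regions are separate (no shared area or edge), so areas and boundary lengths simply add and each stays a separate island — 2 connected regions. Overall, the cross-section has 2 separate islands. The nearest boundary edge runs (3.50, 13.50)→(3.50, 25.50); distance from the point to it = 0.90 mm. (Shell/infill is judged within the island containing the point — the largest one.) The point is inside the cross-section and 0.90 mm from the nearest boundary — more than the 0.25 mm shell width (1 × 0.25), so it's in the infill interior.

infill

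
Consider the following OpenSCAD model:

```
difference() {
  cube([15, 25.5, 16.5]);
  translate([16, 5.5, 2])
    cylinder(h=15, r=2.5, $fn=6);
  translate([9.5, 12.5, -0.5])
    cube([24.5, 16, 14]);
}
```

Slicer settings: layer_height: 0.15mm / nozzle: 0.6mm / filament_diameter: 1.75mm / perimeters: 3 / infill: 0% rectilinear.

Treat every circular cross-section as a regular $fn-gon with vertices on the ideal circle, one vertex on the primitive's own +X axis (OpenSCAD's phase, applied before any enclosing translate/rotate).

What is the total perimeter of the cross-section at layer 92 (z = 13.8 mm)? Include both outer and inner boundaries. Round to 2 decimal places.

82.17 mm

At z = 13.8 mm: the 15×25.5 cube contributes its full rectangle (perimeter 81.00 mm); the r=2.5 cylinder at (16, 5.5) contributes a regular 6-gon of circumradius 2.5 (perimeter = 2·6·2.500·sin(180°/6) = 15.00 mm); the cube at (9.5, 12.5) is absent (z outside [-0.5, 13.5]); Taking the first minus the rest: starting from the 15×25.5 cube, the r=2.5 cylinder at (16, 5.5) partially overlaps it — only the 3.79 mm² overlap (of its 16.24 mm²) is removed, clipping the outline — boundary = 82.17 mm. Overall, the cross-section is a single solid region. Total boundary length (outer) = 82.17 mm.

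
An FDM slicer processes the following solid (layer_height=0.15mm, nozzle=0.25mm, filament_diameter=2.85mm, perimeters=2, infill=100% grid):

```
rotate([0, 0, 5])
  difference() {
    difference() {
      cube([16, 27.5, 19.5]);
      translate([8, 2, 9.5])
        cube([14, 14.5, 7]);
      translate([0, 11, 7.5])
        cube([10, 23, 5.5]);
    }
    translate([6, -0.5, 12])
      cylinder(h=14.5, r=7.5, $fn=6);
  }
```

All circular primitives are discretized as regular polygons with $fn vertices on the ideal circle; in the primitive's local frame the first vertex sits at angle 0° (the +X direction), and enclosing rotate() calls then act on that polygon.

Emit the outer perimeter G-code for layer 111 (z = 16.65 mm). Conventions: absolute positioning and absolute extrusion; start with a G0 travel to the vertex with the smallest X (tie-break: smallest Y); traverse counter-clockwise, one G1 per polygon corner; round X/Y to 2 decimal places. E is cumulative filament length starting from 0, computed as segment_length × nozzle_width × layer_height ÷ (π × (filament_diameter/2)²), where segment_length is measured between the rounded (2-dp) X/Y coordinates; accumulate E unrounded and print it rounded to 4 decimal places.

G0 X-2.40 Y27.40 Z16.65
G1 X-0.18 Y2.09 E0.1494
G1 X1.72 Y6.17 E0.1758
G1 X9.19 Y6.82 E0.2199
G1 X13.16 Y1.15 E0.2606
G1 X15.94 Y1.39 E0.2770
G1 X13.54 Y28.79 E0.4387
G1 X-2.40 Y27.40 E0.5327

At z = 16.65 mm: the 16×27.5 cube contributes its full rectangle; the cube at (8, 2) is not intersected at this z (z outside [9.5, 16.5]); the cube at (0, 11) is not intersected at this z (z outside [7.5, 13]); Taking the first minus the rest: none of the subtracted shapes is present at this height, so the 16×27.5 cube is unchanged — 1 connected region; the r=7.5 cylinder at (6, -0.5) contributes a regular 6-gon of circumradius 7.5; After the difference (first − rest): starting from that combined region, the r=7.5 cylinder at (6, -0.5) partially overlaps it — only the 64.44 mm² overlap (of its 146.14 mm²) is removed, clipping the outline — 1 connected region; (rotated 5° about Z; rotation is an isometry so areas/perimeters/island counts are preserved). The outline is a single polygon with 7 vertices. Extrusion per mm of travel: 0.25 × 0.15 / (π × 1.425²) = 0.005878. Accumulating E over each segment gives final E = 0.5327.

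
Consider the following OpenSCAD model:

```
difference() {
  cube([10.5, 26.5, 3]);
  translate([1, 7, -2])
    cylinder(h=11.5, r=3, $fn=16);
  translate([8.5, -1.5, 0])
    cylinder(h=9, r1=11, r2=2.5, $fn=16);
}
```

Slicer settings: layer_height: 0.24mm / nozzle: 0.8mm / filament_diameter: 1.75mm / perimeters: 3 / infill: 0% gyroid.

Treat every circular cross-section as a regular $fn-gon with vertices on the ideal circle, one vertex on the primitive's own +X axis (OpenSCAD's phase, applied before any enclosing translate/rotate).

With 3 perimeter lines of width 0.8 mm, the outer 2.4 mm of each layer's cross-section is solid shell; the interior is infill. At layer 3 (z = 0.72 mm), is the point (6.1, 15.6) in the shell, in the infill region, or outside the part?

infill

At z = 0.72 mm: the cube (footprint 10.5×26.5) is included at this height; the cylinder at (1, 7): section is a regular 16-gon, circumradius r=3; the cone at (8.5, -1.5) (r1=11→r2=2.5) has section circumradius 10.320 here — a regular 16-gon; After the difference (first − rest): starting from the 10.5×26.5 cube, the r=3 cylinder at (1, 7) partially overlaps it — only the 19.58 mm² overlap (of its 27.55 mm²) is removed, clipping the outline; the cone at (8.5, -1.5) partially overlaps it — only the 73.09 mm² overlap (of its 326.05 mm²) is removed, clipping the outline — 2 connected regions. Overall, the cross-section has 2 separate islands. The nearest boundary edge runs (10.50, 26.50)→(10.50, 8.42); distance from the point to it = 4.40 mm. (Shell/infill is judged within the island containing the point — the largest one.) The point is inside the cross-section and 4.40 mm from the nearest boundary — more than the 2.4 mm shell width (3 × 0.8), so it's in the infill interior.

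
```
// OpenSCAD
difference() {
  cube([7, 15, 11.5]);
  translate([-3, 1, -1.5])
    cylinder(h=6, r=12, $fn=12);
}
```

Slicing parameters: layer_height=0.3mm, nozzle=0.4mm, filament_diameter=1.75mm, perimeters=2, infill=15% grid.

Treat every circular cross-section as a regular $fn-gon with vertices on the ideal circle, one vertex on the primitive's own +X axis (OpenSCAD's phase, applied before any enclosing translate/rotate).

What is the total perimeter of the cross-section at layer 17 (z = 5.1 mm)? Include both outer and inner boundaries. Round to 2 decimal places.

At z = 5.1 mm: the cube (footprint 7×15) is included at this height (perimeter 44.00 mm); the cylinder at (-3, 1) is absent (z outside [-1.5, 4.5]); After the difference (first − rest): none of the subtracted shapes is present at this height, so the 7×15 cube is unchanged — boundary = 44.00 mm. Overall, the cross-section is a single solid region. Total boundary length (outer) = 44.00 mm.

44.00 mm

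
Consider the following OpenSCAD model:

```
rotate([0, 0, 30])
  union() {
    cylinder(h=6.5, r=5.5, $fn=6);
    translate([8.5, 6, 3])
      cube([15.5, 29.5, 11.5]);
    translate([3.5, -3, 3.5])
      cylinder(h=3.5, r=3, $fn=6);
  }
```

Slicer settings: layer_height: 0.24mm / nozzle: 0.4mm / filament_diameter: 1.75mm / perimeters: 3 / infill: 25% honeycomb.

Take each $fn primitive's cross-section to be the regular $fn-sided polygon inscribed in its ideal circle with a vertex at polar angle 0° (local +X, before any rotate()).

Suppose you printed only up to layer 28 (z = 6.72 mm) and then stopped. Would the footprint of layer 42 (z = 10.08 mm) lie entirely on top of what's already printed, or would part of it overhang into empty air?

entirely on top

Compare the two slices. At z = 6.72: the cylinder does not reach this height (z outside [0, 6.5]); the 15.5×29.5 cube at (8.5, 6) contributes its full rectangle (area 457.25 mm²); the r=3 cylinder at (3.5, -3) contributes a regular 6-gon of circumradius 3 (area = (6/2)·3.000²·sin(360°/6) = 23.38 mm²); Taking the union: the 2 present regions are separate (no shared area or edge), so areas and boundary lengths simply add and each stays a separate island — area = 480.63 mm²; (rotated 30° about Z; rotation is an isometry so areas/perimeters/island counts are preserved). At z = 10.08: the cylinder is absent (z outside [0, 6.5]); the cube at (8.5, 6) is present — its section is the full 15.5×29.5 rectangle (area 457.25 mm²); the cylinder at (3.5, -3) is absent (z outside [3.5, 7]); Combining (union): only the 15.5×29.5 cube at (8.5, 6) is present, so the union is just that shape — area = 457.25 mm²; (whole slice rotated 30° about Z — lengths, areas and connectivity unchanged). Checking containment: the cross-section at z = 10.08 is a subset of the cross-section at z = 6.72.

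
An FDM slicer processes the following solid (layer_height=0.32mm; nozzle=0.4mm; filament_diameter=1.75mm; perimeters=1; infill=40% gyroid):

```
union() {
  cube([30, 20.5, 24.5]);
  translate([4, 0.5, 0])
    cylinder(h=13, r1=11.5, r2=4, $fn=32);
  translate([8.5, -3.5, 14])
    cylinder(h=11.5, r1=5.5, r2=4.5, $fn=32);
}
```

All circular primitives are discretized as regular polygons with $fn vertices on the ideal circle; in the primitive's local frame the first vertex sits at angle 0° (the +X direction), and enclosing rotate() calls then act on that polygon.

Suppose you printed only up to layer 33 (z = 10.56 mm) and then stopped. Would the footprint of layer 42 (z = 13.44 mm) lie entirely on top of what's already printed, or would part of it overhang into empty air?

Compare the two slices. At z = 10.56: the cube (footprint 30×20.5) is included at this height (area 615.00 mm²); the cone at (4, 0.5) contributes a regular 32-gon of circumradius 5.408 (interpolated between r1=11.5 and r2=4 at t=0.812) (area = (32/2)·5.408²·sin(360°/32) = 91.28 mm²); the cone at (8.5, -3.5) is absent (z outside [14, 25.5]); Combining (union): the regions partially overlap — summed areas 706.28 mm² minus the doubly-counted overlap 46.89 mm² gives 659.39 mm² — area = 659.39 mm². At z = 13.44: the 30×20.5 cube contributes its full rectangle (area 615.00 mm²); the cone at (4, 0.5) is absent (z outside [0, 13]); the cone at (8.5, -3.5) does not reach this height (z outside [14, 25.5]); Combining (union): only the 30×20.5 cube is present, so the union is just that shape — area = 615.00 mm². Checking containment: the cross-section at z = 13.44 is a subset of the cross-section at z = 10.56.

entirely on top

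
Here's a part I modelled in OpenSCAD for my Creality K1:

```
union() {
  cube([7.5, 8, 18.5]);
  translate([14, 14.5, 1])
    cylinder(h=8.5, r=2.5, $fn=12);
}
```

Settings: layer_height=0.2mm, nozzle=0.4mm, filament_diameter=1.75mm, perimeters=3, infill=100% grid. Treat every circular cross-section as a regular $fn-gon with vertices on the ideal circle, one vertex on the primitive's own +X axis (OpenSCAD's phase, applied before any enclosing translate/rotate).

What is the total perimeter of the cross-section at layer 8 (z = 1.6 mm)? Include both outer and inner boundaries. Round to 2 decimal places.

46.53 mm

At z = 1.6 mm: the 7.5×8 cube contributes its full rectangle (perimeter 31.00 mm); the r=2.5 cylinder at (14, 14.5) gives a regular 12-gon of circumradius 2.5 (constant along its height) (perimeter = 2·12·2.500·sin(180°/12) = 15.53 mm); Merging all regions: the 2 present regions are separate (no shared area or edge), so areas and boundary lengths simply add and each stays a separate island — boundary = 46.53 mm. Overall, the cross-section has 2 separate islands. Total boundary length (outer) = 46.53 mm.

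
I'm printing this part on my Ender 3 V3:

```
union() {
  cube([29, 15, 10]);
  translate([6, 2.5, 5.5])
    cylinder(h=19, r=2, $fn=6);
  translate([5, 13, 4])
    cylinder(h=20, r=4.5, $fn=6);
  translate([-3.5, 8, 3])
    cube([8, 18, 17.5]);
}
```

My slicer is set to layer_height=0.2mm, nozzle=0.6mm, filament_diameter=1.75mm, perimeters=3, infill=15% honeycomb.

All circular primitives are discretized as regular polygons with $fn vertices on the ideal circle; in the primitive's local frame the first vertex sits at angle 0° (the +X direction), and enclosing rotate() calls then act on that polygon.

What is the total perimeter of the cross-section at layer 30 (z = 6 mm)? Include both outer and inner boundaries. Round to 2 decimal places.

116.20 mm

At z = 6 mm: the cube is present — its section is the full 29×15 rectangle (perimeter 88.00 mm); the cylinder at (6, 2.5): section is a regular 6-gon, circumradius r=2 (perimeter = 2·6·2.000·sin(180°/6) = 12.00 mm); the cylinder at (5, 13): section is a regular 6-gon, circumradius r=4.5 (perimeter = 2·6·4.500·sin(180°/6) = 27.00 mm); the 8×18 cube at (-3.5, 8) contributes its full rectangle (perimeter 52.00 mm); Taking the union: the regions partially overlap (shared area 88.25 mm²), so the edge portions inside another operand are dropped and the merged outline is re-measured after clipping — boundary = 116.20 mm. Overall, the cross-section is a single solid region. Total boundary length (outer) = 116.20 mm.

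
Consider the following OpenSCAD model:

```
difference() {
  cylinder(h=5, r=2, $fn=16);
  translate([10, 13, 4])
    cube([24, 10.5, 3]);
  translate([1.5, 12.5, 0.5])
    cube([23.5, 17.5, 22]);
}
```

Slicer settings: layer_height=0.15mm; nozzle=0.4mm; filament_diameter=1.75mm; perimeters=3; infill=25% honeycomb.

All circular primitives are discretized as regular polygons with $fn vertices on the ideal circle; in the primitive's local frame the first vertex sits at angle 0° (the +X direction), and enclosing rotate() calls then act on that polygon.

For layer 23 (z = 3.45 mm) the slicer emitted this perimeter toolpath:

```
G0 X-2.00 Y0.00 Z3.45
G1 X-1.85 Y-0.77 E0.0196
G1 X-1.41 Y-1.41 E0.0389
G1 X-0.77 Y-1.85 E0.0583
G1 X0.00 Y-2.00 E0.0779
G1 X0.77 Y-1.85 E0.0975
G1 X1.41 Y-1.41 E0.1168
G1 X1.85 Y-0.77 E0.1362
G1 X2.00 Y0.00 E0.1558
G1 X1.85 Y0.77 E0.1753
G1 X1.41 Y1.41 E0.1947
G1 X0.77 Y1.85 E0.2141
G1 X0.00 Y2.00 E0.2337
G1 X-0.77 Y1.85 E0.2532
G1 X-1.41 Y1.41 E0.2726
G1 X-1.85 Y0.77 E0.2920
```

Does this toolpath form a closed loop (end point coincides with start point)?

no

Start point (G0): (-2.00, 0.00). End point (last G1): the path does not return to the start — open.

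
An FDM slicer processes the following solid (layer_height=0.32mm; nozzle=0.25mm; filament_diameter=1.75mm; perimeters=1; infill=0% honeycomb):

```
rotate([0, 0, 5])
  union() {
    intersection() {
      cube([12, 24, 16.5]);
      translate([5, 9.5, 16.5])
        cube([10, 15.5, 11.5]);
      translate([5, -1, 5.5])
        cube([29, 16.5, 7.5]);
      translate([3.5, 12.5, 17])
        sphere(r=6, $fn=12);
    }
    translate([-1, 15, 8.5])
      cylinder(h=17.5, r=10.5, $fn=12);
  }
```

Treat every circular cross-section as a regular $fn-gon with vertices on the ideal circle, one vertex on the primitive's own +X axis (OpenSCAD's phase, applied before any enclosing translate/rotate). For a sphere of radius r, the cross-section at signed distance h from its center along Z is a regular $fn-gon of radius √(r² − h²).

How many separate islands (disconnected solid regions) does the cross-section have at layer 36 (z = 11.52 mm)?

At z = 11.52 mm: the cube (footprint 12×24) is included at this height; the cube at (5, 9.5) is not intersected at this z (z outside [16.5, 28]); the cube at (5, -1) is present — its section is the full 29×16.5 rectangle; the sphere at (3.5, 12.5): section is a regular 12-gon, circumradius = √(r²−h²) = √(6²−5.48²) = 2.443; Keeping only the common overlap: at least one operand is absent at this height, so nothing remains; the r=10.5 cylinder at (-1, 15) contributes a regular 12-gon of circumradius 10.5; Taking the union: only the r=10.5 cylinder at (-1, 15) is present, so the union is just that shape — 1 connected region; (rotated 5° about Z; rotation is an isometry so areas/perimeters/island counts are preserved). Overall, the cross-section is a single solid region. Island count = 1.

1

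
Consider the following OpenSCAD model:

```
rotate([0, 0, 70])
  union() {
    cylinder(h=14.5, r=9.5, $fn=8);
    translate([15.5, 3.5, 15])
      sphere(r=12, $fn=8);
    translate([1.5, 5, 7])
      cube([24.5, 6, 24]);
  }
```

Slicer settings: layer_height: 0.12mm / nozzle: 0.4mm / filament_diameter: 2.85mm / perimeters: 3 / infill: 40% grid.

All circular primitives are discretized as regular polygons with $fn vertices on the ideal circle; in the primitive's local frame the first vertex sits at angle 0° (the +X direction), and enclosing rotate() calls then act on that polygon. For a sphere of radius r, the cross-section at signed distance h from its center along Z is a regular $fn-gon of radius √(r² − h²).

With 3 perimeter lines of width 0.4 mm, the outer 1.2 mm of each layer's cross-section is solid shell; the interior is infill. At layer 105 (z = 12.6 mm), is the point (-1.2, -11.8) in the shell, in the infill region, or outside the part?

At z = 12.6 mm: the r=9.5 cylinder contributes a regular 8-gon of circumradius 9.5; the r=12 sphere at (15.5, 3.5) slices to a regular 8-gon of circumradius 11.758 (√(r²−h²) with h=2.4 from center); the cube at (1.5, 5) (footprint 24.5×6) is included at this height; Combining (union): the regions partially overlap (shared area 165.21 mm²), so overlapping operands fuse into one piece — 1 connected region; (whole slice rotated 70° about Z — lengths, areas and connectivity unchanged). Overall, the cross-section is a single solid region. Undo the 70° rotation: the query point maps to (-11.499, -2.908) in the un-rotated model frame. The nearest boundary edge runs (-6.72, -6.72)→(-9.50, 0.00); distance from the point to it = 2.96 mm. The point is not inside any of the regions above, so it lies outside the cross-section (2.96 mm from the nearest boundary).

outside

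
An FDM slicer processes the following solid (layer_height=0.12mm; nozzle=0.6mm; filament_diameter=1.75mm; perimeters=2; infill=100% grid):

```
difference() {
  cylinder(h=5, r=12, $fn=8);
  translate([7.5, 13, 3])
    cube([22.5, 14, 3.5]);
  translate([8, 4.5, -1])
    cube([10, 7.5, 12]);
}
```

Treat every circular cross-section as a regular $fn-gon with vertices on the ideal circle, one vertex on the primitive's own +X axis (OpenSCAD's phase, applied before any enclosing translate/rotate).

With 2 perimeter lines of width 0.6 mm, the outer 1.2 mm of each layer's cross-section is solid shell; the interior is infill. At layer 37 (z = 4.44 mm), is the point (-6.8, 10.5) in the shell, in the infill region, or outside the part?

At z = 4.44 mm: the r=12 cylinder contributes a regular 8-gon of circumradius 12; the cube at (7.5, 13) is present — its section is the full 22.5×14 rectangle; the cube at (8, 4.5) is present — its section is the full 10×7.5 rectangle; After the difference (first − rest): starting from the r=12 cylinder, the 22.5×14 cube at (7.5, 13) misses the remaining region (no effect); the 10×7.5 cube at (8, 4.5) partially overlaps it — only the 5.27 mm² overlap (of its 75.00 mm²) is removed, clipping the outline — 1 connected region. Overall, the cross-section is a single solid region. The nearest boundary edge runs (-8.49, 8.49)→(0.00, 12.00); distance from the point to it = 1.22 mm. The point is not inside any of the regions above, so it lies outside the cross-section (1.22 mm from the nearest boundary).

outside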